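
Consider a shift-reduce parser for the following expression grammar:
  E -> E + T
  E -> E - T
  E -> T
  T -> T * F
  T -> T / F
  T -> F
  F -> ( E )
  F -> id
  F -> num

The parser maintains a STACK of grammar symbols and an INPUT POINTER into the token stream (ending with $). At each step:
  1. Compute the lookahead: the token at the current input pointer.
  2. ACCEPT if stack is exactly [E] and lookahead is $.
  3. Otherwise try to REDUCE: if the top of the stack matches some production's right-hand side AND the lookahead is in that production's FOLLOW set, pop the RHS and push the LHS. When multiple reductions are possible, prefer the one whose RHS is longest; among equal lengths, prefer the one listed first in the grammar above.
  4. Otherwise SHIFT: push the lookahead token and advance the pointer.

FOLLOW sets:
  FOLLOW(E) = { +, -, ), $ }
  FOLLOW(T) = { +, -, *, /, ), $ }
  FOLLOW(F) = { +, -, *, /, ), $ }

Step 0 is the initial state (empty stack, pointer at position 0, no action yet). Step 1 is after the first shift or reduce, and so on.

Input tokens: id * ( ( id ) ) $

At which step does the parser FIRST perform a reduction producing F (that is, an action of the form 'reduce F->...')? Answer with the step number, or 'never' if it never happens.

Step 1: shift id. Stack=[id] ptr=1 lookahead=* remaining=[* ( ( id ) ) $]
Step 2: reduce F->id. Stack=[F] ptr=1 lookahead=* remaining=[* ( ( id ) ) $]

Answer: 2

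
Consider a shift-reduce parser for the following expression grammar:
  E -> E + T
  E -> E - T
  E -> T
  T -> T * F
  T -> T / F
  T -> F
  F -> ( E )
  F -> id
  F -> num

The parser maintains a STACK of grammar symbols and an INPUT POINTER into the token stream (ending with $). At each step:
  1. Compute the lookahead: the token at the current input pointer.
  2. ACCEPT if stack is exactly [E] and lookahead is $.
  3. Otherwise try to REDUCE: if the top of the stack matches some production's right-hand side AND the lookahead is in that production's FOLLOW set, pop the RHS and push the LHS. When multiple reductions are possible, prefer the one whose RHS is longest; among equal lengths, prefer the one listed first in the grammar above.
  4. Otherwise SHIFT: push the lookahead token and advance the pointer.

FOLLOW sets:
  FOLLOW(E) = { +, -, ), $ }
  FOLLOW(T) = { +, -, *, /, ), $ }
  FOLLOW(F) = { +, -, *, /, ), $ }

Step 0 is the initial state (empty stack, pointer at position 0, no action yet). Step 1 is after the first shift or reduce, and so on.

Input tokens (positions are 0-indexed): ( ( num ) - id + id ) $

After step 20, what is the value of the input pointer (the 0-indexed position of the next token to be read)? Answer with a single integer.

Answer: 8

Derivation:
Step 1: shift (. Stack=[(] ptr=1 lookahead=( remaining=[( num ) - id + id ) $]
Step 2: shift (. Stack=[( (] ptr=2 lookahead=num remaining=[num ) - id + id ) $]
Step 3: shift num. Stack=[( ( num] ptr=3 lookahead=) remaining=[) - id + id ) $]
Step 4: reduce F->num. Stack=[( ( F] ptr=3 lookahead=) remaining=[) - id + id ) $]
Step 5: reduce T->F. Stack=[( ( T] ptr=3 lookahead=) remaining=[) - id + id ) $]
Step 6: reduce E->T. Stack=[( ( E] ptr=3 lookahead=) remaining=[) - id + id ) $]
Step 7: shift ). Stack=[( ( E )] ptr=4 lookahead=- remaining=[- id + id ) $]
Step 8: reduce F->( E ). Stack=[( F] ptr=4 lookahead=- remaining=[- id + id ) $]
Step 9: reduce T->F. Stack=[( T] ptr=4 lookahead=- remaining=[- id + id ) $]
Step 10: reduce E->T. Stack=[( E] ptr=4 lookahead=- remaining=[- id + id ) $]
Step 11: shift -. Stack=[( E -] ptr=5 lookahead=id remaining=[id + id ) $]
Step 12: shift id. Stack=[( E - id] ptr=6 lookahead=+ remaining=[+ id ) $]
Step 13: reduce F->id. Stack=[( E - F] ptr=6 lookahead=+ remaining=[+ id ) $]
Step 14: reduce T->F. Stack=[( E - T] ptr=6 lookahead=+ remaining=[+ id ) $]
Step 15: reduce E->E - T. Stack=[( E] ptr=6 lookahead=+ remaining=[+ id ) $]
Step 16: shift +. Stack=[( E +] ptr=7 lookahead=id remaining=[id ) $]
Step 17: shift id. Stack=[( E + id] ptr=8 lookahead=) remaining=[) $]
Step 18: reduce F->id. Stack=[( E + F] ptr=8 lookahead=) remaining=[) $]
Step 19: reduce T->F. Stack=[( E + T] ptr=8 lookahead=) remaining=[) $]
Step 20: reduce E->E + T. Stack=[( E] ptr=8 lookahead=) remaining=[) $]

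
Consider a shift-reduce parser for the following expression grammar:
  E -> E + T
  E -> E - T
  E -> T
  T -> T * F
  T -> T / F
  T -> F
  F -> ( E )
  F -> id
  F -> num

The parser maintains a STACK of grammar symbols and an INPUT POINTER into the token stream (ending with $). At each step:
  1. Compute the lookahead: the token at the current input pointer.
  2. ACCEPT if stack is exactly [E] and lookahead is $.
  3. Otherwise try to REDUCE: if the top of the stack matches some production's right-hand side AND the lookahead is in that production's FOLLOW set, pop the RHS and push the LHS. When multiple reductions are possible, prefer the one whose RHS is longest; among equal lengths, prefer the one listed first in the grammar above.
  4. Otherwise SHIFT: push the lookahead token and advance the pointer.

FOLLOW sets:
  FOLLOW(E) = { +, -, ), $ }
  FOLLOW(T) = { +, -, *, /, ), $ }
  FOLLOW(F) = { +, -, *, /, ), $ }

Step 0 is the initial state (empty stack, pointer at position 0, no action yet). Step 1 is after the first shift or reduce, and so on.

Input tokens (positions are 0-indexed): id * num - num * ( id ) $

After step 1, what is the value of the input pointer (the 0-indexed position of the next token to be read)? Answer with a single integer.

Answer: 1

Derivation:
Step 1: shift id. Stack=[id] ptr=1 lookahead=* remaining=[* num - num * ( id ) $]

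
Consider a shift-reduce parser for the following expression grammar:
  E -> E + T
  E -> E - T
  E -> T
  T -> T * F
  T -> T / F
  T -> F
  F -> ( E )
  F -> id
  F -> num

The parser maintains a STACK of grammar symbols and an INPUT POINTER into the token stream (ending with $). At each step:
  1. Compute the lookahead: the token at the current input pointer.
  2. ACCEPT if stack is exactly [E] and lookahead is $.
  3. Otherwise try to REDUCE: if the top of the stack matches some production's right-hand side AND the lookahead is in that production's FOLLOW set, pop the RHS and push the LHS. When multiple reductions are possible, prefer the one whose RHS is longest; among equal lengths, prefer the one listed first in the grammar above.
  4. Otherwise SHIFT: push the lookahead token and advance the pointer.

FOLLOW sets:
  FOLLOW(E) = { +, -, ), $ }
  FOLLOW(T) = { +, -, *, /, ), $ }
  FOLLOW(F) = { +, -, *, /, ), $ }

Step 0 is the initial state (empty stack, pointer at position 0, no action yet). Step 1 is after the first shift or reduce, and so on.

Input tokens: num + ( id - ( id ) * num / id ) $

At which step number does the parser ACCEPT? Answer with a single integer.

Step 1: shift num. Stack=[num] ptr=1 lookahead=+ remaining=[+ ( id - ( id ) * num / id ) $]
Step 2: reduce F->num. Stack=[F] ptr=1 lookahead=+ remaining=[+ ( id - ( id ) * num / id ) $]
Step 3: reduce T->F. Stack=[T] ptr=1 lookahead=+ remaining=[+ ( id - ( id ) * num / id ) $]
Step 4: reduce E->T. Stack=[E] ptr=1 lookahead=+ remaining=[+ ( id - ( id ) * num / id ) $]
Step 5: shift +. Stack=[E +] ptr=2 lookahead=( remaining=[( id - ( id ) * num / id ) $]
Step 6: shift (. Stack=[E + (] ptr=3 lookahead=id remaining=[id - ( id ) * num / id ) $]
Step 7: shift id. Stack=[E + ( id] ptr=4 lookahead=- remaining=[- ( id ) * num / id ) $]
Step 8: reduce F->id. Stack=[E + ( F] ptr=4 lookahead=- remaining=[- ( id ) * num / id ) $]
Step 9: reduce T->F. Stack=[E + ( T] ptr=4 lookahead=- remaining=[- ( id ) * num / id ) $]
Step 10: reduce E->T. Stack=[E + ( E] ptr=4 lookahead=- remaining=[- ( id ) * num / id ) $]
Step 11: shift -. Stack=[E + ( E -] ptr=5 lookahead=( remaining=[( id ) * num / id ) $]
Step 12: shift (. Stack=[E + ( E - (] ptr=6 lookahead=id remaining=[id ) * num / id ) $]
Step 13: shift id. Stack=[E + ( E - ( id] ptr=7 lookahead=) remaining=[) * num / id ) $]
Step 14: reduce F->id. Stack=[E + ( E - ( F] ptr=7 lookahead=) remaining=[) * num / id ) $]
Step 15: reduce T->F. Stack=[E + ( E - ( T] ptr=7 lookahead=) remaining=[) * num / id ) $]
Step 16: reduce E->T. Stack=[E + ( E - ( E] ptr=7 lookahead=) remaining=[) * num / id ) $]
Step 17: shift ). Stack=[E + ( E - ( E )] ptr=8 lookahead=* remaining=[* num / id ) $]
Step 18: reduce F->( E ). Stack=[E + ( E - F] ptr=8 lookahead=* remaining=[* num / id ) $]
Step 19: reduce T->F. Stack=[E + ( E - T] ptr=8 lookahead=* remaining=[* num / id ) $]
Step 20: shift *. Stack=[E + ( E - T *] ptr=9 lookahead=num remaining=[num / id ) $]
Step 21: shift num. Stack=[E + ( E - T * num] ptr=10 lookahead=/ remaining=[/ id ) $]
Step 22: reduce F->num. Stack=[E + ( E - T * F] ptr=10 lookahead=/ remaining=[/ id ) $]
Step 23: reduce T->T * F. Stack=[E + ( E - T] ptr=10 lookahead=/ remaining=[/ id ) $]
Step 24: shift /. Stack=[E + ( E - T /] ptr=11 lookahead=id remaining=[id ) $]
Step 25: shift id. Stack=[E + ( E - T / id] ptr=12 lookahead=) remaining=[) $]
Step 26: reduce F->id. Stack=[E + ( E - T / F] ptr=12 lookahead=) remaining=[) $]
Step 27: reduce T->T / F. Stack=[E + ( E - T] ptr=12 lookahead=) remaining=[) $]
Step 28: reduce E->E - T. Stack=[E + ( E] ptr=12 lookahead=) remaining=[) $]
Step 29: shift ). Stack=[E + ( E )] ptr=13 lookahead=$ remaining=[$]
Step 30: reduce F->( E ). Stack=[E + F] ptr=13 lookahead=$ remaining=[$]
Step 31: reduce T->F. Stack=[E + T] ptr=13 lookahead=$ remaining=[$]
Step 32: reduce E->E + T. Stack=[E] ptr=13 lookahead=$ remaining=[$]
Step 33: accept. Stack=[E] ptr=13 lookahead=$ remaining=[$]

Answer: 33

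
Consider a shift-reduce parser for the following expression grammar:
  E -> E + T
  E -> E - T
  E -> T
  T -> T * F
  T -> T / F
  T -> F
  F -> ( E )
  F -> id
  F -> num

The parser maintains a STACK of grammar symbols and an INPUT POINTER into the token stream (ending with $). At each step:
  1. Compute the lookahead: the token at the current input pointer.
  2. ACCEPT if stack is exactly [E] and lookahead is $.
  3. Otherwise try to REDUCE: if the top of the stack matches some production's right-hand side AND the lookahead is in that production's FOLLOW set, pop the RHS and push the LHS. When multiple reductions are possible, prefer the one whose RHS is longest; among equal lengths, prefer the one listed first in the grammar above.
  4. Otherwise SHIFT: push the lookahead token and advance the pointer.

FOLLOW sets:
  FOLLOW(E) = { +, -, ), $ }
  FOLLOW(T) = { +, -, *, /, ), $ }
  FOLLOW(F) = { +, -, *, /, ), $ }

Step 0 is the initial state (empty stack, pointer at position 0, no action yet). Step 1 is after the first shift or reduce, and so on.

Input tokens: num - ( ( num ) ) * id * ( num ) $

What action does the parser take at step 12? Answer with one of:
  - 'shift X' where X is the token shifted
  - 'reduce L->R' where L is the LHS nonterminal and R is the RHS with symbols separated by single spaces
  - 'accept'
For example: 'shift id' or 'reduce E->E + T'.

Step 1: shift num. Stack=[num] ptr=1 lookahead=- remaining=[- ( ( num ) ) * id * ( num ) $]
Step 2: reduce F->num. Stack=[F] ptr=1 lookahead=- remaining=[- ( ( num ) ) * id * ( num ) $]
Step 3: reduce T->F. Stack=[T] ptr=1 lookahead=- remaining=[- ( ( num ) ) * id * ( num ) $]
Step 4: reduce E->T. Stack=[E] ptr=1 lookahead=- remaining=[- ( ( num ) ) * id * ( num ) $]
Step 5: shift -. Stack=[E -] ptr=2 lookahead=( remaining=[( ( num ) ) * id * ( num ) $]
Step 6: shift (. Stack=[E - (] ptr=3 lookahead=( remaining=[( num ) ) * id * ( num ) $]
Step 7: shift (. Stack=[E - ( (] ptr=4 lookahead=num remaining=[num ) ) * id * ( num ) $]
Step 8: shift num. Stack=[E - ( ( num] ptr=5 lookahead=) remaining=[) ) * id * ( num ) $]
Step 9: reduce F->num. Stack=[E - ( ( F] ptr=5 lookahead=) remaining=[) ) * id * ( num ) $]
Step 10: reduce T->F. Stack=[E - ( ( T] ptr=5 lookahead=) remaining=[) ) * id * ( num ) $]
Step 11: reduce E->T. Stack=[E - ( ( E] ptr=5 lookahead=) remaining=[) ) * id * ( num ) $]
Step 12: shift ). Stack=[E - ( ( E )] ptr=6 lookahead=) remaining=[) * id * ( num ) $]

Answer: shift )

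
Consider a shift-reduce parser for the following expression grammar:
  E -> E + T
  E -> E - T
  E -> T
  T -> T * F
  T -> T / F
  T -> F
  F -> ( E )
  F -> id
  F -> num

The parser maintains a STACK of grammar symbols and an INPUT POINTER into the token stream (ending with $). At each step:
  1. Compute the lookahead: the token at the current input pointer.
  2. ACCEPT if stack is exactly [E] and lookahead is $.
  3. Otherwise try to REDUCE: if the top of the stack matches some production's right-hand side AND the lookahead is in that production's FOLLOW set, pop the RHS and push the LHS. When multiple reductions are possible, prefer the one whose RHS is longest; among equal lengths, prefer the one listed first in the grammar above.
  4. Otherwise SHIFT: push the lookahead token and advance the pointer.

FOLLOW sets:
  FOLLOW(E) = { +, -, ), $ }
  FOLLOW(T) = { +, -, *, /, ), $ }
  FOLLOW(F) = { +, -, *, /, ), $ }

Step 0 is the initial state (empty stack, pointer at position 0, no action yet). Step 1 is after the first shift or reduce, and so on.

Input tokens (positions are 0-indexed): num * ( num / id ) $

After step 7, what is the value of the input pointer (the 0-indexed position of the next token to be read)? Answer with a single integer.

Answer: 4

Derivation:
Step 1: shift num. Stack=[num] ptr=1 lookahead=* remaining=[* ( num / id ) $]
Step 2: reduce F->num. Stack=[F] ptr=1 lookahead=* remaining=[* ( num / id ) $]
Step 3: reduce T->F. Stack=[T] ptr=1 lookahead=* remaining=[* ( num / id ) $]
Step 4: shift *. Stack=[T *] ptr=2 lookahead=( remaining=[( num / id ) $]
Step 5: shift (. Stack=[T * (] ptr=3 lookahead=num remaining=[num / id ) $]
Step 6: shift num. Stack=[T * ( num] ptr=4 lookahead=/ remaining=[/ id ) $]
Step 7: reduce F->num. Stack=[T * ( F] ptr=4 lookahead=/ remaining=[/ id ) $]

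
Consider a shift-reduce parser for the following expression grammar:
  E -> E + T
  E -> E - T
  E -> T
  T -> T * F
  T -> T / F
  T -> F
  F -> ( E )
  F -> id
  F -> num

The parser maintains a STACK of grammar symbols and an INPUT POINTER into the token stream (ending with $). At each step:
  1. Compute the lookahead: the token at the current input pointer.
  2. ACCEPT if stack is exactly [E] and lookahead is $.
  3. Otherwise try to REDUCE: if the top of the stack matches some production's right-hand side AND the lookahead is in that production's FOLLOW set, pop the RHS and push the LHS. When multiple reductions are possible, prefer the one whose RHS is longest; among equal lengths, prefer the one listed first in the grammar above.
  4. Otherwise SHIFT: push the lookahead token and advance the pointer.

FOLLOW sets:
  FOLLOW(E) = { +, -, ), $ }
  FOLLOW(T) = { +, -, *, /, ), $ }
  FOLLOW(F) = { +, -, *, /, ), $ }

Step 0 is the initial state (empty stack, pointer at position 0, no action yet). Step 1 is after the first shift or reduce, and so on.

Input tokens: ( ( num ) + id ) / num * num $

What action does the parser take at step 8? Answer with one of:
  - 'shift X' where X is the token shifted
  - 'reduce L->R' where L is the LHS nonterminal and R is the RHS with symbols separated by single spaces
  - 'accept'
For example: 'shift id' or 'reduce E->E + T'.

Answer: reduce F->( E )

Derivation:
Step 1: shift (. Stack=[(] ptr=1 lookahead=( remaining=[( num ) + id ) / num * num $]
Step 2: shift (. Stack=[( (] ptr=2 lookahead=num remaining=[num ) + id ) / num * num $]
Step 3: shift num. Stack=[( ( num] ptr=3 lookahead=) remaining=[) + id ) / num * num $]
Step 4: reduce F->num. Stack=[( ( F] ptr=3 lookahead=) remaining=[) + id ) / num * num $]
Step 5: reduce T->F. Stack=[( ( T] ptr=3 lookahead=) remaining=[) + id ) / num * num $]
Step 6: reduce E->T. Stack=[( ( E] ptr=3 lookahead=) remaining=[) + id ) / num * num $]
Step 7: shift ). Stack=[( ( E )] ptr=4 lookahead=+ remaining=[+ id ) / num * num $]
Step 8: reduce F->( E ). Stack=[( F] ptr=4 lookahead=+ remaining=[+ id ) / num * num $]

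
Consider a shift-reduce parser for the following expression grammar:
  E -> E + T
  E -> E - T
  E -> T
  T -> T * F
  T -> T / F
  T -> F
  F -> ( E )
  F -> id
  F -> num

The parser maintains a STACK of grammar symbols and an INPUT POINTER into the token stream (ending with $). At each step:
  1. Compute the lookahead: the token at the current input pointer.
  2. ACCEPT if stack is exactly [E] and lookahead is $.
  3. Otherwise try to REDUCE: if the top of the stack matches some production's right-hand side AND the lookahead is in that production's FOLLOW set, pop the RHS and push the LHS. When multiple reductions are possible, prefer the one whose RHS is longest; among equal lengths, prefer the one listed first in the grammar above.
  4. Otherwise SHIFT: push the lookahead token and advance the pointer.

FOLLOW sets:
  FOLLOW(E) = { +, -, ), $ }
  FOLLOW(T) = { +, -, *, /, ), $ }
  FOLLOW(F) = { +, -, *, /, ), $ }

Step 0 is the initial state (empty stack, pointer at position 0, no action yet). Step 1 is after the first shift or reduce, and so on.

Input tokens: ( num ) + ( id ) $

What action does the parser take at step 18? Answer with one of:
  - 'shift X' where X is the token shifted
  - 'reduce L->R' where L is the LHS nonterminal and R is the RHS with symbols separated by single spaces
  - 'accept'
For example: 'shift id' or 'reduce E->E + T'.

Step 1: shift (. Stack=[(] ptr=1 lookahead=num remaining=[num ) + ( id ) $]
Step 2: shift num. Stack=[( num] ptr=2 lookahead=) remaining=[) + ( id ) $]
Step 3: reduce F->num. Stack=[( F] ptr=2 lookahead=) remaining=[) + ( id ) $]
Step 4: reduce T->F. Stack=[( T] ptr=2 lookahead=) remaining=[) + ( id ) $]
Step 5: reduce E->T. Stack=[( E] ptr=2 lookahead=) remaining=[) + ( id ) $]
Step 6: shift ). Stack=[( E )] ptr=3 lookahead=+ remaining=[+ ( id ) $]
Step 7: reduce F->( E ). Stack=[F] ptr=3 lookahead=+ remaining=[+ ( id ) $]
Step 8: reduce T->F. Stack=[T] ptr=3 lookahead=+ remaining=[+ ( id ) $]
Step 9: reduce E->T. Stack=[E] ptr=3 lookahead=+ remaining=[+ ( id ) $]
Step 10: shift +. Stack=[E +] ptr=4 lookahead=( remaining=[( id ) $]
Step 11: shift (. Stack=[E + (] ptr=5 lookahead=id remaining=[id ) $]
Step 12: shift id. Stack=[E + ( id] ptr=6 lookahead=) remaining=[) $]
Step 13: reduce F->id. Stack=[E + ( F] ptr=6 lookahead=) remaining=[) $]
Step 14: reduce T->F. Stack=[E + ( T] ptr=6 lookahead=) remaining=[) $]
Step 15: reduce E->T. Stack=[E + ( E] ptr=6 lookahead=) remaining=[) $]
Step 16: shift ). Stack=[E + ( E )] ptr=7 lookahead=$ remaining=[$]
Step 17: reduce F->( E ). Stack=[E + F] ptr=7 lookahead=$ remaining=[$]
Step 18: reduce T->F. Stack=[E + T] ptr=7 lookahead=$ remaining=[$]

Answer: reduce T->F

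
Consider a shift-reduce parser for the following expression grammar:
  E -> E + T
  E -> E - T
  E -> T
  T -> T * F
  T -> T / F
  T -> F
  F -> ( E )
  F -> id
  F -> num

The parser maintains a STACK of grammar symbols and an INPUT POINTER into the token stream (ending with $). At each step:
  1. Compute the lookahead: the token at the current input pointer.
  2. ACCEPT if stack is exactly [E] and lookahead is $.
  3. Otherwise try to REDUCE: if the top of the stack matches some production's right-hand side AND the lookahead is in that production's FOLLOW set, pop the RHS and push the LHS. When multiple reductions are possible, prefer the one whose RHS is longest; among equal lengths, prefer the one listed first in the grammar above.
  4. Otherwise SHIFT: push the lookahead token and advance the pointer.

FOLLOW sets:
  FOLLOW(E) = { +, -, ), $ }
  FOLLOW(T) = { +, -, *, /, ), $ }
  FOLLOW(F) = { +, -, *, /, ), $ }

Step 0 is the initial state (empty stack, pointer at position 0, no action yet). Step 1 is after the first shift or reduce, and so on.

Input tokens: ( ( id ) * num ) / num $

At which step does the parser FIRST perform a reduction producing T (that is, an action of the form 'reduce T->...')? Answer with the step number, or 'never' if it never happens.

Answer: 5

Derivation:
Step 1: shift (. Stack=[(] ptr=1 lookahead=( remaining=[( id ) * num ) / num $]
Step 2: shift (. Stack=[( (] ptr=2 lookahead=id remaining=[id ) * num ) / num $]
Step 3: shift id. Stack=[( ( id] ptr=3 lookahead=) remaining=[) * num ) / num $]
Step 4: reduce F->id. Stack=[( ( F] ptr=3 lookahead=) remaining=[) * num ) / num $]
Step 5: reduce T->F. Stack=[( ( T] ptr=3 lookahead=) remaining=[) * num ) / num $]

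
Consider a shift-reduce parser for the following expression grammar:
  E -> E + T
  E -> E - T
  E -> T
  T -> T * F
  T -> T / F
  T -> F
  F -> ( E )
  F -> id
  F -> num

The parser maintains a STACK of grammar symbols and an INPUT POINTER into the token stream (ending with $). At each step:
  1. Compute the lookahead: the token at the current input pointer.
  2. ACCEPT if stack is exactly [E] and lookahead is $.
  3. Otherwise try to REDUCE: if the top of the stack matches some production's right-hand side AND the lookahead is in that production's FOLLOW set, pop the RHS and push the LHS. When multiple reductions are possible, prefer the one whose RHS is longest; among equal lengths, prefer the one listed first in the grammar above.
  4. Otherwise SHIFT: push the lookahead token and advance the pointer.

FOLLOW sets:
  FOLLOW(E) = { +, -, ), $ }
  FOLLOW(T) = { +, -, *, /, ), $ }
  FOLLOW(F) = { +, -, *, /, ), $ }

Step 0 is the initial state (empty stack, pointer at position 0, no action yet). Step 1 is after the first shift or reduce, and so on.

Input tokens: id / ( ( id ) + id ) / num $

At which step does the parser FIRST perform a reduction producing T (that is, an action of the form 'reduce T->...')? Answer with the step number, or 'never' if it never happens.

Answer: 3

Derivation:
Step 1: shift id. Stack=[id] ptr=1 lookahead=/ remaining=[/ ( ( id ) + id ) / num $]
Step 2: reduce F->id. Stack=[F] ptr=1 lookahead=/ remaining=[/ ( ( id ) + id ) / num $]
Step 3: reduce T->F. Stack=[T] ptr=1 lookahead=/ remaining=[/ ( ( id ) + id ) / num $]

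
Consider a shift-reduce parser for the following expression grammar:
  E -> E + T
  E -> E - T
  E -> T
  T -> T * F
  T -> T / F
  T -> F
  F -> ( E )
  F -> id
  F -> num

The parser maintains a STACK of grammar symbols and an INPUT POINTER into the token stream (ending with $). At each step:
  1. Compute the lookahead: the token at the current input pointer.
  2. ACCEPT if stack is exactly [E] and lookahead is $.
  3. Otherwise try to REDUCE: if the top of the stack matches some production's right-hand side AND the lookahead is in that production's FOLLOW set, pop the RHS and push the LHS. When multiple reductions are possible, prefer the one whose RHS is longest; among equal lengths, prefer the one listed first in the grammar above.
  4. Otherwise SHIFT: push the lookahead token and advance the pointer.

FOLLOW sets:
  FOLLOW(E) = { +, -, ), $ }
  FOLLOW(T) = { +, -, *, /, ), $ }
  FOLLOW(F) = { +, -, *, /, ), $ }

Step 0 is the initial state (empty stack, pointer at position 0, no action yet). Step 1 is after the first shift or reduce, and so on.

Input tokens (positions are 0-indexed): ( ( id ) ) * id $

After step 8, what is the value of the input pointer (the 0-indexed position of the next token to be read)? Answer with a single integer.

Step 1: shift (. Stack=[(] ptr=1 lookahead=( remaining=[( id ) ) * id $]
Step 2: shift (. Stack=[( (] ptr=2 lookahead=id remaining=[id ) ) * id $]
Step 3: shift id. Stack=[( ( id] ptr=3 lookahead=) remaining=[) ) * id $]
Step 4: reduce F->id. Stack=[( ( F] ptr=3 lookahead=) remaining=[) ) * id $]
Step 5: reduce T->F. Stack=[( ( T] ptr=3 lookahead=) remaining=[) ) * id $]
Step 6: reduce E->T. Stack=[( ( E] ptr=3 lookahead=) remaining=[) ) * id $]
Step 7: shift ). Stack=[( ( E )] ptr=4 lookahead=) remaining=[) * id $]
Step 8: reduce F->( E ). Stack=[( F] ptr=4 lookahead=) remaining=[) * id $]

Answer: 4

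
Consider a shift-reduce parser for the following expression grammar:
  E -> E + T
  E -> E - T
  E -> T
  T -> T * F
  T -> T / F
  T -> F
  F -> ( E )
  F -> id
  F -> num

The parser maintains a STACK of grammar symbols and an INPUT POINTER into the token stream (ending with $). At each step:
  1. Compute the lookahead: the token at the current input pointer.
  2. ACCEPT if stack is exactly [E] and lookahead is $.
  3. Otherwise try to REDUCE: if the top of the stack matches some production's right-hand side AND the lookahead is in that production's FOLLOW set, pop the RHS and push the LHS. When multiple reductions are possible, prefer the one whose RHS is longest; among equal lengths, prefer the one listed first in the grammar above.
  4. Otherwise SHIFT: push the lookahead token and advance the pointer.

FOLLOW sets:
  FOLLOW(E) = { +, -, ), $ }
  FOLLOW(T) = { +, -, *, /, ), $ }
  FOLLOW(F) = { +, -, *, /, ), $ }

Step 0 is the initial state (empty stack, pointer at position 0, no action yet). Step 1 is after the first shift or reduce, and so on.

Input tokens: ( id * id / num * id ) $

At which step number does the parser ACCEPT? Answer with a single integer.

Answer: 22

Derivation:
Step 1: shift (. Stack=[(] ptr=1 lookahead=id remaining=[id * id / num * id ) $]
Step 2: shift id. Stack=[( id] ptr=2 lookahead=* remaining=[* id / num * id ) $]
Step 3: reduce F->id. Stack=[( F] ptr=2 lookahead=* remaining=[* id / num * id ) $]
Step 4: reduce T->F. Stack=[( T] ptr=2 lookahead=* remaining=[* id / num * id ) $]
Step 5: shift *. Stack=[( T *] ptr=3 lookahead=id remaining=[id / num * id ) $]
Step 6: shift id. Stack=[( T * id] ptr=4 lookahead=/ remaining=[/ num * id ) $]
Step 7: reduce F->id. Stack=[( T * F] ptr=4 lookahead=/ remaining=[/ num * id ) $]
Step 8: reduce T->T * F. Stack=[( T] ptr=4 lookahead=/ remaining=[/ num * id ) $]
Step 9: shift /. Stack=[( T /] ptr=5 lookahead=num remaining=[num * id ) $]
Step 10: shift num. Stack=[( T / num] ptr=6 lookahead=* remaining=[* id ) $]
Step 11: reduce F->num. Stack=[( T / F] ptr=6 lookahead=* remaining=[* id ) $]
Step 12: reduce T->T / F. Stack=[( T] ptr=6 lookahead=* remaining=[* id ) $]
Step 13: shift *. Stack=[( T *] ptr=7 lookahead=id remaining=[id ) $]
Step 14: shift id. Stack=[( T * id] ptr=8 lookahead=) remaining=[) $]
Step 15: reduce F->id. Stack=[( T * F] ptr=8 lookahead=) remaining=[) $]
Step 16: reduce T->T * F. Stack=[( T] ptr=8 lookahead=) remaining=[) $]
Step 17: reduce E->T. Stack=[( E] ptr=8 lookahead=) remaining=[) $]
Step 18: shift ). Stack=[( E )] ptr=9 lookahead=$ remaining=[$]
Step 19: reduce F->( E ). Stack=[F] ptr=9 lookahead=$ remaining=[$]
Step 20: reduce T->F. Stack=[T] ptr=9 lookahead=$ remaining=[$]
Step 21: reduce E->T. Stack=[E] ptr=9 lookahead=$ remaining=[$]
Step 22: accept. Stack=[E] ptr=9 lookahead=$ remaining=[$]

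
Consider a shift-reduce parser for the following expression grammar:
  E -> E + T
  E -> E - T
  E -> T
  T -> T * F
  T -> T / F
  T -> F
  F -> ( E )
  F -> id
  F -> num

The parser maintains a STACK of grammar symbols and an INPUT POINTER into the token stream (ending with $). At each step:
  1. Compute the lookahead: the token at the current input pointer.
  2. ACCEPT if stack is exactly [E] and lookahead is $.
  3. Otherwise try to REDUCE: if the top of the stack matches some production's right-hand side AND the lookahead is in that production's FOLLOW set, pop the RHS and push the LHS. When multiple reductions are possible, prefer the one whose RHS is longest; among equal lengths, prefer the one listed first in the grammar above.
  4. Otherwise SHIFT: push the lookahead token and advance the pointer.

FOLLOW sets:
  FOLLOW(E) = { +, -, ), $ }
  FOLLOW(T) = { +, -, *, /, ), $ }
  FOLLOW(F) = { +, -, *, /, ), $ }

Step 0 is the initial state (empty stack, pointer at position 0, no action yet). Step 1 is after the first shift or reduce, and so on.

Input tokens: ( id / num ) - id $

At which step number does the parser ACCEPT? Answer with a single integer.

Step 1: shift (. Stack=[(] ptr=1 lookahead=id remaining=[id / num ) - id $]
Step 2: shift id. Stack=[( id] ptr=2 lookahead=/ remaining=[/ num ) - id $]
Step 3: reduce F->id. Stack=[( F] ptr=2 lookahead=/ remaining=[/ num ) - id $]
Step 4: reduce T->F. Stack=[( T] ptr=2 lookahead=/ remaining=[/ num ) - id $]
Step 5: shift /. Stack=[( T /] ptr=3 lookahead=num remaining=[num ) - id $]
Step 6: shift num. Stack=[( T / num] ptr=4 lookahead=) remaining=[) - id $]
Step 7: reduce F->num. Stack=[( T / F] ptr=4 lookahead=) remaining=[) - id $]
Step 8: reduce T->T / F. Stack=[( T] ptr=4 lookahead=) remaining=[) - id $]
Step 9: reduce E->T. Stack=[( E] ptr=4 lookahead=) remaining=[) - id $]
Step 10: shift ). Stack=[( E )] ptr=5 lookahead=- remaining=[- id $]
Step 11: reduce F->( E ). Stack=[F] ptr=5 lookahead=- remaining=[- id $]
Step 12: reduce T->F. Stack=[T] ptr=5 lookahead=- remaining=[- id $]
Step 13: reduce E->T. Stack=[E] ptr=5 lookahead=- remaining=[- id $]
Step 14: shift -. Stack=[E -] ptr=6 lookahead=id remaining=[id $]
Step 15: shift id. Stack=[E - id] ptr=7 lookahead=$ remaining=[$]
Step 16: reduce F->id. Stack=[E - F] ptr=7 lookahead=$ remaining=[$]
Step 17: reduce T->F. Stack=[E - T] ptr=7 lookahead=$ remaining=[$]
Step 18: reduce E->E - T. Stack=[E] ptr=7 lookahead=$ remaining=[$]
Step 19: accept. Stack=[E] ptr=7 lookahead=$ remaining=[$]

Answer: 19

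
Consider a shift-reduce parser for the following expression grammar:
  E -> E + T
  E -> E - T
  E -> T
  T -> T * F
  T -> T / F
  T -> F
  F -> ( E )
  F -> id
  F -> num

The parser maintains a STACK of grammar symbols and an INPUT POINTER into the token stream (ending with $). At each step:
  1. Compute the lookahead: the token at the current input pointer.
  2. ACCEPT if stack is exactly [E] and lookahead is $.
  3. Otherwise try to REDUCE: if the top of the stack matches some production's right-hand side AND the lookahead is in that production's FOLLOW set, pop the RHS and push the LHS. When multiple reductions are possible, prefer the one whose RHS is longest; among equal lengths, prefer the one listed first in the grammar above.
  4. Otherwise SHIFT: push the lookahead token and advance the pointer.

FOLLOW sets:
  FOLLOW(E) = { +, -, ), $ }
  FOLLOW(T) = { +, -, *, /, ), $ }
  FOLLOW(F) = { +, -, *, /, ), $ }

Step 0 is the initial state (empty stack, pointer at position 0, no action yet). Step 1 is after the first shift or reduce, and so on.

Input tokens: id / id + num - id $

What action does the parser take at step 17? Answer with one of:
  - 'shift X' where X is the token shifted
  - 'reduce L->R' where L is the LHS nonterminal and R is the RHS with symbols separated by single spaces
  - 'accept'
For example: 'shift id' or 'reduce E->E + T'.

Step 1: shift id. Stack=[id] ptr=1 lookahead=/ remaining=[/ id + num - id $]
Step 2: reduce F->id. Stack=[F] ptr=1 lookahead=/ remaining=[/ id + num - id $]
Step 3: reduce T->F. Stack=[T] ptr=1 lookahead=/ remaining=[/ id + num - id $]
Step 4: shift /. Stack=[T /] ptr=2 lookahead=id remaining=[id + num - id $]
Step 5: shift id. Stack=[T / id] ptr=3 lookahead=+ remaining=[+ num - id $]
Step 6: reduce F->id. Stack=[T / F] ptr=3 lookahead=+ remaining=[+ num - id $]
Step 7: reduce T->T / F. Stack=[T] ptr=3 lookahead=+ remaining=[+ num - id $]
Step 8: reduce E->T. Stack=[E] ptr=3 lookahead=+ remaining=[+ num - id $]
Step 9: shift +. Stack=[E +] ptr=4 lookahead=num remaining=[num - id $]
Step 10: shift num. Stack=[E + num] ptr=5 lookahead=- remaining=[- id $]
Step 11: reduce F->num. Stack=[E + F] ptr=5 lookahead=- remaining=[- id $]
Step 12: reduce T->F. Stack=[E + T] ptr=5 lookahead=- remaining=[- id $]
Step 13: reduce E->E + T. Stack=[E] ptr=5 lookahead=- remaining=[- id $]
Step 14: shift -. Stack=[E -] ptr=6 lookahead=id remaining=[id $]
Step 15: shift id. Stack=[E - id] ptr=7 lookahead=$ remaining=[$]
Step 16: reduce F->id. Stack=[E - F] ptr=7 lookahead=$ remaining=[$]
Step 17: reduce T->F. Stack=[E - T] ptr=7 lookahead=$ remaining=[$]

Answer: reduce T->F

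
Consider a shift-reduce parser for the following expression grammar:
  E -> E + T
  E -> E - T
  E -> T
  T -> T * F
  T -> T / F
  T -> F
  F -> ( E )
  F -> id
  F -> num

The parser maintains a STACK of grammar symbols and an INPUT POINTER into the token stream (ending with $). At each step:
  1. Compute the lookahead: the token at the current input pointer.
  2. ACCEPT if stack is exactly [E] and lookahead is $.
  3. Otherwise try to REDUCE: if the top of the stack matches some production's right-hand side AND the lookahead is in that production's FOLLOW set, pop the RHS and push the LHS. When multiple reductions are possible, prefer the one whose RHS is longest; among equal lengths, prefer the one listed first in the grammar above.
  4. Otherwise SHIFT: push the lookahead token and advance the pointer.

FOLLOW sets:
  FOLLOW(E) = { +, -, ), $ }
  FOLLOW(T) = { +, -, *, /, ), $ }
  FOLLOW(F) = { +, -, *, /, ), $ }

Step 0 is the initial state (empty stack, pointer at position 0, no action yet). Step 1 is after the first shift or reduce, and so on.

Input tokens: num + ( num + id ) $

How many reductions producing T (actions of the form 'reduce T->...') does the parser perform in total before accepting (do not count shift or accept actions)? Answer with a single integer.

Answer: 4

Derivation:
Step 1: shift num. Stack=[num] ptr=1 lookahead=+ remaining=[+ ( num + id ) $]
Step 2: reduce F->num. Stack=[F] ptr=1 lookahead=+ remaining=[+ ( num + id ) $]
Step 3: reduce T->F. Stack=[T] ptr=1 lookahead=+ remaining=[+ ( num + id ) $]
Step 4: reduce E->T. Stack=[E] ptr=1 lookahead=+ remaining=[+ ( num + id ) $]
Step 5: shift +. Stack=[E +] ptr=2 lookahead=( remaining=[( num + id ) $]
Step 6: shift (. Stack=[E + (] ptr=3 lookahead=num remaining=[num + id ) $]
Step 7: shift num. Stack=[E + ( num] ptr=4 lookahead=+ remaining=[+ id ) $]
Step 8: reduce F->num. Stack=[E + ( F] ptr=4 lookahead=+ remaining=[+ id ) $]
Step 9: reduce T->F. Stack=[E + ( T] ptr=4 lookahead=+ remaining=[+ id ) $]
Step 10: reduce E->T. Stack=[E + ( E] ptr=4 lookahead=+ remaining=[+ id ) $]
Step 11: shift +. Stack=[E + ( E +] ptr=5 lookahead=id remaining=[id ) $]
Step 12: shift id. Stack=[E + ( E + id] ptr=6 lookahead=) remaining=[) $]
Step 13: reduce F->id. Stack=[E + ( E + F] ptr=6 lookahead=) remaining=[) $]
Step 14: reduce T->F. Stack=[E + ( E + T] ptr=6 lookahead=) remaining=[) $]
Step 15: reduce E->E + T. Stack=[E + ( E] ptr=6 lookahead=) remaining=[) $]
Step 16: shift ). Stack=[E + ( E )] ptr=7 lookahead=$ remaining=[$]
Step 17: reduce F->( E ). Stack=[E + F] ptr=7 lookahead=$ remaining=[$]
Step 18: reduce T->F. Stack=[E + T] ptr=7 lookahead=$ remaining=[$]
Step 19: reduce E->E + T. Stack=[E] ptr=7 lookahead=$ remaining=[$]
Step 20: accept. Stack=[E] ptr=7 lookahead=$ remaining=[$]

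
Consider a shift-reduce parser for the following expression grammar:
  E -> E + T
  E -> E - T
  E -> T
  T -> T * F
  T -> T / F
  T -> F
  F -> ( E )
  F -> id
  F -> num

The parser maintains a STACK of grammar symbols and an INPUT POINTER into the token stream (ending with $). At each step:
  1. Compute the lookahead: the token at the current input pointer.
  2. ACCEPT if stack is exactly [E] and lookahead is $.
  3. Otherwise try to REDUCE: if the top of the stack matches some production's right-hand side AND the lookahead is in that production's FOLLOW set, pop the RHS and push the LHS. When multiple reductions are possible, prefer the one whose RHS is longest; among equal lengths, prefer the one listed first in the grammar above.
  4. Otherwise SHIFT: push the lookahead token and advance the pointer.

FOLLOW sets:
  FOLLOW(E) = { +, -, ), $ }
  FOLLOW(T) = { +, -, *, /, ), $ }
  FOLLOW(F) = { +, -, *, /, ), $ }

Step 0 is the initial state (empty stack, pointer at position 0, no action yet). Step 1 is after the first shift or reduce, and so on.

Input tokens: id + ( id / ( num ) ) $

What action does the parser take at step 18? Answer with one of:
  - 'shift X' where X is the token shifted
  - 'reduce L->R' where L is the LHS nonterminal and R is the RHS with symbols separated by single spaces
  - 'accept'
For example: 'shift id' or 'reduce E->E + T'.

Answer: reduce T->T / F

Derivation:
Step 1: shift id. Stack=[id] ptr=1 lookahead=+ remaining=[+ ( id / ( num ) ) $]
Step 2: reduce F->id. Stack=[F] ptr=1 lookahead=+ remaining=[+ ( id / ( num ) ) $]
Step 3: reduce T->F. Stack=[T] ptr=1 lookahead=+ remaining=[+ ( id / ( num ) ) $]
Step 4: reduce E->T. Stack=[E] ptr=1 lookahead=+ remaining=[+ ( id / ( num ) ) $]
Step 5: shift +. Stack=[E +] ptr=2 lookahead=( remaining=[( id / ( num ) ) $]
Step 6: shift (. Stack=[E + (] ptr=3 lookahead=id remaining=[id / ( num ) ) $]
Step 7: shift id. Stack=[E + ( id] ptr=4 lookahead=/ remaining=[/ ( num ) ) $]
Step 8: reduce F->id. Stack=[E + ( F] ptr=4 lookahead=/ remaining=[/ ( num ) ) $]
Step 9: reduce T->F. Stack=[E + ( T] ptr=4 lookahead=/ remaining=[/ ( num ) ) $]
Step 10: shift /. Stack=[E + ( T /] ptr=5 lookahead=( remaining=[( num ) ) $]
Step 11: shift (. Stack=[E + ( T / (] ptr=6 lookahead=num remaining=[num ) ) $]
Step 12: shift num. Stack=[E + ( T / ( num] ptr=7 lookahead=) remaining=[) ) $]
Step 13: reduce F->num. Stack=[E + ( T / ( F] ptr=7 lookahead=) remaining=[) ) $]
Step 14: reduce T->F. Stack=[E + ( T / ( T] ptr=7 lookahead=) remaining=[) ) $]
Step 15: reduce E->T. Stack=[E + ( T / ( E] ptr=7 lookahead=) remaining=[) ) $]
Step 16: shift ). Stack=[E + ( T / ( E )] ptr=8 lookahead=) remaining=[) $]
Step 17: reduce F->( E ). Stack=[E + ( T / F] ptr=8 lookahead=) remaining=[) $]
Step 18: reduce T->T / F. Stack=[E + ( T] ptr=8 lookahead=) remaining=[) $]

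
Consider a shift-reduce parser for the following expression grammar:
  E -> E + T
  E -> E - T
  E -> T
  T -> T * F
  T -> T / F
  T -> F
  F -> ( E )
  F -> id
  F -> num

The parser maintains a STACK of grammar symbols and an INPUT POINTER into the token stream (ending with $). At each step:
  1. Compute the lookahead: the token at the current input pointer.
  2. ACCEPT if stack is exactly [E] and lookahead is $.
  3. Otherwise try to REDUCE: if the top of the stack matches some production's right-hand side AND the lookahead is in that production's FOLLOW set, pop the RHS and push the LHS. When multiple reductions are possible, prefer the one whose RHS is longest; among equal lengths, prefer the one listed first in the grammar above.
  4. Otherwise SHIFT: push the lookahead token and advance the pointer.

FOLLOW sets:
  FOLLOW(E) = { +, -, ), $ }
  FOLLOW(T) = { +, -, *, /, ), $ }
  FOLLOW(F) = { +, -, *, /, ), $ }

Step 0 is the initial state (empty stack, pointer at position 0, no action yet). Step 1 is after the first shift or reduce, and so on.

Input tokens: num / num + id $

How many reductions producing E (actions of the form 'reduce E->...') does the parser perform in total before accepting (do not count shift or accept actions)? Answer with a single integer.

Answer: 2

Derivation:
Step 1: shift num. Stack=[num] ptr=1 lookahead=/ remaining=[/ num + id $]
Step 2: reduce F->num. Stack=[F] ptr=1 lookahead=/ remaining=[/ num + id $]
Step 3: reduce T->F. Stack=[T] ptr=1 lookahead=/ remaining=[/ num + id $]
Step 4: shift /. Stack=[T /] ptr=2 lookahead=num remaining=[num + id $]
Step 5: shift num. Stack=[T / num] ptr=3 lookahead=+ remaining=[+ id $]
Step 6: reduce F->num. Stack=[T / F] ptr=3 lookahead=+ remaining=[+ id $]
Step 7: reduce T->T / F. Stack=[T] ptr=3 lookahead=+ remaining=[+ id $]
Step 8: reduce E->T. Stack=[E] ptr=3 lookahead=+ remaining=[+ id $]
Step 9: shift +. Stack=[E +] ptr=4 lookahead=id remaining=[id $]
Step 10: shift id. Stack=[E + id] ptr=5 lookahead=$ remaining=[$]
Step 11: reduce F->id. Stack=[E + F] ptr=5 lookahead=$ remaining=[$]
Step 12: reduce T->F. Stack=[E + T] ptr=5 lookahead=$ remaining=[$]
Step 13: reduce E->E + T. Stack=[E] ptr=5 lookahead=$ remaining=[$]
Step 14: accept. Stack=[E] ptr=5 lookahead=$ remaining=[$]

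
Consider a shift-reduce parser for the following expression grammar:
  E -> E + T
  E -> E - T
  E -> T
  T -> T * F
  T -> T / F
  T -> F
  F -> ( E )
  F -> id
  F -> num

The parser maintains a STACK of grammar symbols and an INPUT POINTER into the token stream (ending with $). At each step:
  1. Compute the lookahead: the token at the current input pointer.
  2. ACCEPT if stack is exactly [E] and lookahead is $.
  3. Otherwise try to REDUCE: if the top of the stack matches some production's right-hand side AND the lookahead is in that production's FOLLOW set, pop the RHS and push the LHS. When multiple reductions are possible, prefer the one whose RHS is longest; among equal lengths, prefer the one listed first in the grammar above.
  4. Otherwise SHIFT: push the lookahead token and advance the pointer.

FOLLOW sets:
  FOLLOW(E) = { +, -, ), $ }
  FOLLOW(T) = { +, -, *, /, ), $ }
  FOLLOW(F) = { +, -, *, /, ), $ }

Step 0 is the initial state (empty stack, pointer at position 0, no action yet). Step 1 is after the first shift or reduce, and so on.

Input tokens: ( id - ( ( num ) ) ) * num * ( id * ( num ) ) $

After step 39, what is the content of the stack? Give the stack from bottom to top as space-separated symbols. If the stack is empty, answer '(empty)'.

Step 1: shift (. Stack=[(] ptr=1 lookahead=id remaining=[id - ( ( num ) ) ) * num * ( id * ( num ) ) $]
Step 2: shift id. Stack=[( id] ptr=2 lookahead=- remaining=[- ( ( num ) ) ) * num * ( id * ( num ) ) $]
Step 3: reduce F->id. Stack=[( F] ptr=2 lookahead=- remaining=[- ( ( num ) ) ) * num * ( id * ( num ) ) $]
Step 4: reduce T->F. Stack=[( T] ptr=2 lookahead=- remaining=[- ( ( num ) ) ) * num * ( id * ( num ) ) $]
Step 5: reduce E->T. Stack=[( E] ptr=2 lookahead=- remaining=[- ( ( num ) ) ) * num * ( id * ( num ) ) $]
Step 6: shift -. Stack=[( E -] ptr=3 lookahead=( remaining=[( ( num ) ) ) * num * ( id * ( num ) ) $]
Step 7: shift (. Stack=[( E - (] ptr=4 lookahead=( remaining=[( num ) ) ) * num * ( id * ( num ) ) $]
Step 8: shift (. Stack=[( E - ( (] ptr=5 lookahead=num remaining=[num ) ) ) * num * ( id * ( num ) ) $]
Step 9: shift num. Stack=[( E - ( ( num] ptr=6 lookahead=) remaining=[) ) ) * num * ( id * ( num ) ) $]
Step 10: reduce F->num. Stack=[( E - ( ( F] ptr=6 lookahead=) remaining=[) ) ) * num * ( id * ( num ) ) $]
Step 11: reduce T->F. Stack=[( E - ( ( T] ptr=6 lookahead=) remaining=[) ) ) * num * ( id * ( num ) ) $]
Step 12: reduce E->T. Stack=[( E - ( ( E] ptr=6 lookahead=) remaining=[) ) ) * num * ( id * ( num ) ) $]
Step 13: shift ). Stack=[( E - ( ( E )] ptr=7 lookahead=) remaining=[) ) * num * ( id * ( num ) ) $]
Step 14: reduce F->( E ). Stack=[( E - ( F] ptr=7 lookahead=) remaining=[) ) * num * ( id * ( num ) ) $]
Step 15: reduce T->F. Stack=[( E - ( T] ptr=7 lookahead=) remaining=[) ) * num * ( id * ( num ) ) $]
Step 16: reduce E->T. Stack=[( E - ( E] ptr=7 lookahead=) remaining=[) ) * num * ( id * ( num ) ) $]
Step 17: shift ). Stack=[( E - ( E )] ptr=8 lookahead=) remaining=[) * num * ( id * ( num ) ) $]
Step 18: reduce F->( E ). Stack=[( E - F] ptr=8 lookahead=) remaining=[) * num * ( id * ( num ) ) $]
Step 19: reduce T->F. Stack=[( E - T] ptr=8 lookahead=) remaining=[) * num * ( id * ( num ) ) $]
Step 20: reduce E->E - T. Stack=[( E] ptr=8 lookahead=) remaining=[) * num * ( id * ( num ) ) $]
Step 21: shift ). Stack=[( E )] ptr=9 lookahead=* remaining=[* num * ( id * ( num ) ) $]
Step 22: reduce F->( E ). Stack=[F] ptr=9 lookahead=* remaining=[* num * ( id * ( num ) ) $]
Step 23: reduce T->F. Stack=[T] ptr=9 lookahead=* remaining=[* num * ( id * ( num ) ) $]
Step 24: shift *. Stack=[T *] ptr=10 lookahead=num remaining=[num * ( id * ( num ) ) $]
Step 25: shift num. Stack=[T * num] ptr=11 lookahead=* remaining=[* ( id * ( num ) ) $]
Step 26: reduce F->num. Stack=[T * F] ptr=11 lookahead=* remaining=[* ( id * ( num ) ) $]
Step 27: reduce T->T * F. Stack=[T] ptr=11 lookahead=* remaining=[* ( id * ( num ) ) $]
Step 28: shift *. Stack=[T *] ptr=12 lookahead=( remaining=[( id * ( num ) ) $]
Step 29: shift (. Stack=[T * (] ptr=13 lookahead=id remaining=[id * ( num ) ) $]
Step 30: shift id. Stack=[T * ( id] ptr=14 lookahead=* remaining=[* ( num ) ) $]
Step 31: reduce F->id. Stack=[T * ( F] ptr=14 lookahead=* remaining=[* ( num ) ) $]
Step 32: reduce T->F. Stack=[T * ( T] ptr=14 lookahead=* remaining=[* ( num ) ) $]
Step 33: shift *. Stack=[T * ( T *] ptr=15 lookahead=( remaining=[( num ) ) $]
Step 34: shift (. Stack=[T * ( T * (] ptr=16 lookahead=num remaining=[num ) ) $]
Step 35: shift num. Stack=[T * ( T * ( num] ptr=17 lookahead=) remaining=[) ) $]
Step 36: reduce F->num. Stack=[T * ( T * ( F] ptr=17 lookahead=) remaining=[) ) $]
Step 37: reduce T->F. Stack=[T * ( T * ( T] ptr=17 lookahead=) remaining=[) ) $]
Step 38: reduce E->T. Stack=[T * ( T * ( E] ptr=17 lookahead=) remaining=[) ) $]
Step 39: shift ). Stack=[T * ( T * ( E )] ptr=18 lookahead=) remaining=[) $]

Answer: T * ( T * ( E )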